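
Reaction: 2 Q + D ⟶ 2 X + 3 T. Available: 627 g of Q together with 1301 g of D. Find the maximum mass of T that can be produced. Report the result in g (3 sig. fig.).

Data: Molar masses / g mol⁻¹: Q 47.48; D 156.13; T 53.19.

1050 g

n(Q) = 627.0 / 47.48 = 13.21 mol
n(D) = 1301 / 156.13 = 8.333 mol
n/ν for Q = 13.21/2 = 6.605
n/ν for D = 8.333/1 = 8.333
Smallest n/ν is Q → limiting reagent.
n(T) = (3/2) × 13.21 = 19.82 mol
mass = 19.82 × 53.19 = 1054 g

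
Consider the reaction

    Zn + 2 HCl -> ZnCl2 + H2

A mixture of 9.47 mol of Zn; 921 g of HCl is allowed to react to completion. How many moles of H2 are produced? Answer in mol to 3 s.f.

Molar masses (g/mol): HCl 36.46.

9.47 mol

n(Zn) = 9.470 mol
n(HCl) = 921.0 / 36.46 = 25.26 mol
n/ν → Zn: 9.470, HCl: 12.63; Zn is limiting.
n(H2) = (1/1) × 9.470 = 9.470 mol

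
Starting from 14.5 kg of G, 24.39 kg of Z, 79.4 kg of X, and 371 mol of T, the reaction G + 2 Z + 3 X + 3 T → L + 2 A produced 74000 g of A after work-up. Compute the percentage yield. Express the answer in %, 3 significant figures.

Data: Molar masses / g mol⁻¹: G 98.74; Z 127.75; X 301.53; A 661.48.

63.7 %

n(G) = 14.50×1000 / 98.74 = 146.9 mol
n(Z) = 24.39×1000 / 127.75 = 190.9 mol
n(X) = 79.40×1000 / 301.53 = 263.3 mol
n(T) = 371.0 mol
n/ν for G = 146.9/1 = 146.9
n/ν for Z = 190.9/2 = 95.45
n/ν for X = 263.3/3 = 87.77
n/ν for T = 371.0/3 = 123.7
Smallest n/ν is X → limiting reagent.
theoretical n(A) = (2/3) × 263.3 = 175.5 mol → 116100 g
% yield = 74000 / 116100 × 100 = 63.74 %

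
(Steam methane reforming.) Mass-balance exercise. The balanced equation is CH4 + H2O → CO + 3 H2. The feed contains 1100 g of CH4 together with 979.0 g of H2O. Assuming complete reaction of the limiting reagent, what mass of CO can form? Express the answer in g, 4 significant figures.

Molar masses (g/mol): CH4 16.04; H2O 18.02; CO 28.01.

n(CH4) = 1100 / 16.04 = 68.58 mol
n(H2O) = 979.0 / 18.02 = 54.33 mol
n/ν for CH4 = 68.58/1 = 68.58
n/ν for H2O = 54.33/1 = 54.33
Smallest n/ν is H2O → limiting reagent.
n(CO) = (1/1) × 54.33 = 54.33 mol
mass = 54.33 × 28.01 = 1522 g

1522 g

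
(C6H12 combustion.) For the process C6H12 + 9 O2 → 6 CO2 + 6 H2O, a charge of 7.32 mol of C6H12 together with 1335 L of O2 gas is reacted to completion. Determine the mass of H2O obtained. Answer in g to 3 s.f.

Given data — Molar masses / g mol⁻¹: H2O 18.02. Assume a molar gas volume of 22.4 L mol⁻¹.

n(C6H12) = 7.320 mol
n(O2) = 1335 / 22.4 = 59.60 mol
n/ν for C6H12 = 7.320/1 = 7.320
n/ν for O2 = 59.60/9 = 6.622
Smallest n/ν is O2 → limiting reagent.
n(H2O) = (6/9) × 59.60 = 39.73 mol
mass = 39.73 × 18.02 = 715.9 g

716 g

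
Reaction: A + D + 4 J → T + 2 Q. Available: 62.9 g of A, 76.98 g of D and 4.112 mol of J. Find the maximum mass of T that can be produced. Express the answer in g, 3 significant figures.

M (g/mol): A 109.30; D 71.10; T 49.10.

28.3 g

n(A) = 62.90 / 109.30 = 0.5755 mol
n(D) = 76.98 / 71.10 = 1.083 mol
n(J) = 4.112 mol
n/ν for A = 0.5755/1 = 0.5755
n/ν for D = 1.083/1 = 1.083
n/ν for J = 4.112/4 = 1.028
Smallest n/ν is A → limiting reagent.
n(T) = (1/1) × 0.5755 = 0.5755 mol
mass = 0.5755 × 49.10 = 28.26 g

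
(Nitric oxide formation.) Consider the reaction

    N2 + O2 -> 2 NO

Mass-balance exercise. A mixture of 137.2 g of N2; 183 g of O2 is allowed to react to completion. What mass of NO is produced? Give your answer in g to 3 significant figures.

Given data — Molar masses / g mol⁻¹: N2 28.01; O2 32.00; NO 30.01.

294 g

n(N2) = 137.2 / 28.01 = 4.898 mol
n(O2) = 183.0 / 32.00 = 5.719 mol
n/ν → N2: 4.898, O2: 5.719; N2 is limiting.
n(NO) = (2/1) × 4.898 = 9.796 mol
mass = 9.796 × 30.01 = 294.0 g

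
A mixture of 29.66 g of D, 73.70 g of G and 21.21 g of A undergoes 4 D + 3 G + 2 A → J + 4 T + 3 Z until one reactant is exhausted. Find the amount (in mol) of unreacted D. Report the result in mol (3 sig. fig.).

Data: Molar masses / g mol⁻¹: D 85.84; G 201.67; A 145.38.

n(D) = 29.66 / 85.84 = 0.3455 mol
n(G) = 73.70 / 201.67 = 0.3654 mol
n(A) = 21.21 / 145.38 = 0.1459 mol
n/ν → D: 0.08638, G: 0.1218, A: 0.07295; A is limiting.
D consumed = (4/2) × 0.1459 = 0.2918 mol
D remaining = 0.3455 − 0.2918 = 0.05370 mol

0.0537 mol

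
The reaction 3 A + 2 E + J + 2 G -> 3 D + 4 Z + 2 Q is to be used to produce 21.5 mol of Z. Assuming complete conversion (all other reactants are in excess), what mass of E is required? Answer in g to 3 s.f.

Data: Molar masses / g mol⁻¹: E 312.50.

n(Z) = 21.50 mol
n(E) = (2/4) × 21.50 = 10.75 mol
mass = 10.75 × 312.50 = 3359 g

3360 g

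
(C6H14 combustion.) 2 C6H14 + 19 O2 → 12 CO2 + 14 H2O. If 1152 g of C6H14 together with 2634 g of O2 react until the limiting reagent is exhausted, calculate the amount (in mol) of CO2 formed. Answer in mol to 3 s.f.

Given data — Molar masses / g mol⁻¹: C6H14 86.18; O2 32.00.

n(C6H14) = 1152 / 86.18 = 13.37 mol
n(O2) = 2634 / 32.00 = 82.31 mol
n/ν → C6H14: 6.685, O2: 4.332; O2 is limiting.
n(CO2) = (12/19) × 82.31 = 51.99 mol

52.0 mol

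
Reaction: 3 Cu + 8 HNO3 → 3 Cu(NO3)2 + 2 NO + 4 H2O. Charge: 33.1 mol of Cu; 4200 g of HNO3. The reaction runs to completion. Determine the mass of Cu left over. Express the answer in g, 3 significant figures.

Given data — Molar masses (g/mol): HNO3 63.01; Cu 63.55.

515 g

n(Cu) = 33.10 mol
n(HNO3) = 4200 / 63.01 = 66.66 mol
n/ν → Cu: 11.03, HNO3: 8.333; HNO3 is limiting.
Cu consumed = (3/8) × 66.66 = 25.00 mol
Cu remaining = 33.10 − 25.00 = 8.100 mol
mass = 8.100 × 63.55 = 514.8 g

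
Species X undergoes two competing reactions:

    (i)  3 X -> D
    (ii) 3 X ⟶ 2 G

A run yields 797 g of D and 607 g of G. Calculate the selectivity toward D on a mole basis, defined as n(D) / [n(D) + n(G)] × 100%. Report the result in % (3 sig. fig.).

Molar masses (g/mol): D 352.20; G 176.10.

n(D) = 797 / 352.20 = 2.263 mol
n(G) = 607 / 176.10 = 3.447 mol
selectivity = 2.263/(2.263+3.447) × 100 = 39.63 %

39.6 %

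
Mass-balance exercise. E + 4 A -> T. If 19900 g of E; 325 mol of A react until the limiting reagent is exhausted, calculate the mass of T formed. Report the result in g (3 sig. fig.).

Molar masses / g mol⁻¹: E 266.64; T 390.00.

n(E) = 19900 / 266.64 = 74.63 mol
n(A) = 325.0 mol
n/ν for E = 74.63/1 = 74.63
n/ν for A = 325.0/4 = 81.25
Smallest n/ν is E → limiting reagent.
n(T) = (1/1) × 74.63 = 74.63 mol
mass = 74.63 × 390.00 = 29110 g

29100 g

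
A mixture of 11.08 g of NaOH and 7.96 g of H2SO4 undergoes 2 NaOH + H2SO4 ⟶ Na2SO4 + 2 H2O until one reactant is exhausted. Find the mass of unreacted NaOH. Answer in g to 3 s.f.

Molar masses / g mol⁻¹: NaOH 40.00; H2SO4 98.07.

n(NaOH) = 11.08 / 40.00 = 0.2770 mol
n(H2SO4) = 7.960 / 98.07 = 0.08117 mol
n/ν → NaOH: 0.1385, H2SO4: 0.08117; H2SO4 is limiting.
NaOH consumed = (2/1) × 0.08117 = 0.1623 mol
NaOH remaining = 0.2770 − 0.1623 = 0.1147 mol
mass = 0.1147 × 40.00 = 4.588 g

4.59 g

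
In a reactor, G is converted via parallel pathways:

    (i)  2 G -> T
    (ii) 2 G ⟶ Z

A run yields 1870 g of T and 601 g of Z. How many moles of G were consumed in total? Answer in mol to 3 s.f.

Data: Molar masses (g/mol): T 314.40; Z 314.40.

15.7 mol

n(T) = 1870 / 314.40 = 5.948 mol
n(Z) = 601 / 314.40 = 1.912 mol
n(G) via (i) = (2/1)×5.948 = 11.90 mol
n(G) via (ii) = (2/1)×1.912 = 3.824 mol
total n(G) = 11.90 + 3.824 = 15.72 mol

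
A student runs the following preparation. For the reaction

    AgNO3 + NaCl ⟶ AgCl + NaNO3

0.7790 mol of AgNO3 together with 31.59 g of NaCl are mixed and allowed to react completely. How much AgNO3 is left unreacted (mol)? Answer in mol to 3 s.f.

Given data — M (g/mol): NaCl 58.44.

0.238 mol

n(AgNO3) = 0.7790 mol
n(NaCl) = 31.59 / 58.44 = 0.5406 mol
n/ν → AgNO3: 0.7790, NaCl: 0.5406; NaCl is limiting.
AgNO3 consumed = (1/1) × 0.5406 = 0.5406 mol
AgNO3 remaining = 0.7790 − 0.5406 = 0.2384 mol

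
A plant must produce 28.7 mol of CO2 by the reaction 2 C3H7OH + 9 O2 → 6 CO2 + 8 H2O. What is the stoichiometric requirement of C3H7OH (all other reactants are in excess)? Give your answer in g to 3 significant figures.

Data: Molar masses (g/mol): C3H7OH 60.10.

n(CO2) = 28.70 mol
n(C3H7OH) = (2/6) × 28.70 = 9.567 mol
mass = 9.567 × 60.10 = 575.0 g

575 g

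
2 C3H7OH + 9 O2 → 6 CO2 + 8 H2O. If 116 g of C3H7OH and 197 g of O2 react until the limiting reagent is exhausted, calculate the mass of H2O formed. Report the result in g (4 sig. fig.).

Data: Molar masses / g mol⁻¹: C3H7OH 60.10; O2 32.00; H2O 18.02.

98.61 g

n(C3H7OH) = 116.0 / 60.10 = 1.930 mol
n(O2) = 197.0 / 32.00 = 6.156 mol
n/ν for C3H7OH = 1.930/2 = 0.9650
n/ν for O2 = 6.156/9 = 0.6840
Smallest n/ν is O2 → limiting reagent.
n(H2O) = (8/9) × 6.156 = 5.472 mol
mass = 5.472 × 18.02 = 98.61 g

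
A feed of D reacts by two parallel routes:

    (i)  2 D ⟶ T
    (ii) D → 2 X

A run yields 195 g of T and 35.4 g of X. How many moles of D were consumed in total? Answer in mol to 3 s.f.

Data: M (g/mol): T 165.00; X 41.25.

2.79 mol

n(T) = 195 / 165.00 = 1.182 mol
n(X) = 35.4 / 41.25 = 0.8582 mol
n(D) via (i) = (2/1)×1.182 = 2.364 mol
n(D) via (ii) = (1/2)×0.8582 = 0.4291 mol
total n(D) = 2.364 + 0.4291 = 2.793 mol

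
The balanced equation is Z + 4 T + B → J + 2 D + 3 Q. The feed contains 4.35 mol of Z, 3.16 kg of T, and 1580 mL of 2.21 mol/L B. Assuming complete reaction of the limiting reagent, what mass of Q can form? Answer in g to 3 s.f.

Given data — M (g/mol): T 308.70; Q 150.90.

1160 g

n(Z) = 4.350 mol
n(T) = 3.160×1000 / 308.70 = 10.24 mol
n(B) = 2.21 × 1580/1000 = 3.492 mol
n/ν → Z: 4.350, T: 2.560, B: 3.492; T is limiting.
n(Q) = (3/4) × 10.24 = 7.680 mol
mass = 7.680 × 150.90 = 1159 g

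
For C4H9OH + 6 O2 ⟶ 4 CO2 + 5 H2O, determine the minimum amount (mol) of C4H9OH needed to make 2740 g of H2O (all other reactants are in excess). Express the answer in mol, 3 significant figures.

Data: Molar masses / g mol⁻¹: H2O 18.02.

30.4 mol

n(H2O) = 2740 / 18.02 = 152.1 mol
n(C4H9OH) = (1/5) × 152.1 = 30.42 mol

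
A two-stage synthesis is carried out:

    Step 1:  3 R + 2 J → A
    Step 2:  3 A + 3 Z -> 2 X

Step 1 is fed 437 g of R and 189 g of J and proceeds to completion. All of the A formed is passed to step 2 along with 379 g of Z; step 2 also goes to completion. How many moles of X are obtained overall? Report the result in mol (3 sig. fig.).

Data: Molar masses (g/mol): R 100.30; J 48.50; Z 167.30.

0.968 mol

Step 1:
n(R) = 437.0 / 100.30 = 4.357 mol
n(J) = 189.0 / 48.50 = 3.897 mol
n/ν for R = 4.357/3 = 1.452
n/ν for J = 3.897/2 = 1.949
Smallest n/ν is R → limiting reagent.
n(A) produced = (1/3) × 4.357 = 1.452 mol
Step 2:
n(A) available = 1.452 mol
n(Z) = 379.0 / 167.30 = 2.265 mol
n/ν for A = 1.452/3 = 0.4840
n/ν for Z = 2.265/3 = 0.7550
Smallest n/ν is A → limiting reagent.
n(X) = (2/3) × 1.452 = 0.9680 mol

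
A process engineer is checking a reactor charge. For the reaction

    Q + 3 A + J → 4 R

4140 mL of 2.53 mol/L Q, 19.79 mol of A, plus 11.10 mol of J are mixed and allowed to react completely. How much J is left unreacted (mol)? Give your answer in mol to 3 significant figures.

n(Q) = 2.53 × 4140/1000 = 10.47 mol
n(A) = 19.79 mol
n(J) = 11.10 mol
n/ν for Q = 10.47/1 = 10.47
n/ν for A = 19.79/3 = 6.597
n/ν for J = 11.10/1 = 11.10
Smallest n/ν is A → limiting reagent.
J consumed = (1/3) × 19.79 = 6.597 mol
J remaining = 11.10 − 6.597 = 4.503 mol

4.50 mol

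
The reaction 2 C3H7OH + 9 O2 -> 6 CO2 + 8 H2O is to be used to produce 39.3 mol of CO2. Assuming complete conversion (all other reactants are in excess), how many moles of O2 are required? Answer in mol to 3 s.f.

n(CO2) = 39.30 mol
n(O2) = (9/6) × 39.30 = 58.95 mol

59.0 mol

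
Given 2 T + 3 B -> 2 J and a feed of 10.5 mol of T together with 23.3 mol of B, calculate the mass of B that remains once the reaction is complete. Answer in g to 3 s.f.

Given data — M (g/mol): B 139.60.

1050 g

n(T) = 10.50 mol
n(B) = 23.30 mol
n/ν for T = 10.50/2 = 5.250
n/ν for B = 23.30/3 = 7.767
Smallest n/ν is T → limiting reagent.
B consumed = (3/2) × 10.50 = 15.75 mol
B remaining = 23.30 − 15.75 = 7.550 mol
mass = 7.550 × 139.60 = 1054 g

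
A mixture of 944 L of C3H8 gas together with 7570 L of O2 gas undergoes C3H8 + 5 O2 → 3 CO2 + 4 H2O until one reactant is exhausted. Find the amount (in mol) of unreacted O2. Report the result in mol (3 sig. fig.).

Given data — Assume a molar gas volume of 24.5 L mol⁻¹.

116 mol

n(C3H8) = 944.0 / 24.5 = 38.53 mol
n(O2) = 7570 / 24.5 = 309.0 mol
n/ν → C3H8: 38.53, O2: 61.80; C3H8 is limiting.
O2 consumed = (5/1) × 38.53 = 192.7 mol
O2 remaining = 309.0 − 192.7 = 116.3 mol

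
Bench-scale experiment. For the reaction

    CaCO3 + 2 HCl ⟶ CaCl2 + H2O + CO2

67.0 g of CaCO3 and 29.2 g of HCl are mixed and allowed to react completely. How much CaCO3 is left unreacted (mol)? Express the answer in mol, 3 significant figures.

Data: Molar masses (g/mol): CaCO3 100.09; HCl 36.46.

n(CaCO3) = 67.00 / 100.09 = 0.6694 mol
n(HCl) = 29.20 / 36.46 = 0.8009 mol
n/ν for CaCO3 = 0.6694/1 = 0.6694
n/ν for HCl = 0.8009/2 = 0.4005
Smallest n/ν is HCl → limiting reagent.
CaCO3 consumed = (1/2) × 0.8009 = 0.4005 mol
CaCO3 remaining = 0.6694 − 0.4005 = 0.2689 mol

0.269 mol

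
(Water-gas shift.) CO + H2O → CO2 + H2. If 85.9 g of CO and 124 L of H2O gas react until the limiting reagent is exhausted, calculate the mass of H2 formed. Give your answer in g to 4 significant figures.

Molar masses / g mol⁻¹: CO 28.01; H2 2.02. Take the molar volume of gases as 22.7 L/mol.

n(CO) = 85.90 / 28.01 = 3.067 mol
n(H2O) = 124.0 / 22.7 = 5.463 mol
n/ν for CO = 3.067/1 = 3.067
n/ν for H2O = 5.463/1 = 5.463
Smallest n/ν is CO → limiting reagent.
n(H2) = (1/1) × 3.067 = 3.067 mol
mass = 3.067 × 2.02 = 6.195 g

6.195 g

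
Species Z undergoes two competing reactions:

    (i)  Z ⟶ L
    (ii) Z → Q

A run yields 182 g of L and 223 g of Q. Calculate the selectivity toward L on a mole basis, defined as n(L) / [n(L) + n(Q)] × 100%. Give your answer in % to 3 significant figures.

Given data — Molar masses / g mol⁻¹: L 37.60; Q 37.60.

n(L) = 182 / 37.60 = 4.840 mol
n(Q) = 223 / 37.60 = 5.931 mol
selectivity = 4.840/(4.840+5.931) × 100 = 44.94 %

44.9 %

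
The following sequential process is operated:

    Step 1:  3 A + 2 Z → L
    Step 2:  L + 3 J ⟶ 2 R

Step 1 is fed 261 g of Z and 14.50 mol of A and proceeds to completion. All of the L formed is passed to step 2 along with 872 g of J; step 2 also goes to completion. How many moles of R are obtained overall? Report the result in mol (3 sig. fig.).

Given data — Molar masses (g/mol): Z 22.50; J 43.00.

9.67 mol

Step 1:
n(Z) = 261.0 / 22.50 = 11.60 mol
n(A) = 14.50 mol
n/ν for Z = 11.60/2 = 5.800
n/ν for A = 14.50/3 = 4.833
Smallest n/ν is A → limiting reagent.
n(L) produced = (1/3) × 14.50 = 4.833 mol
Step 2:
n(L) available = 4.833 mol
n(J) = 872.0 / 43.00 = 20.28 mol
n/ν for L = 4.833/1 = 4.833
n/ν for J = 20.28/3 = 6.760
Smallest n/ν is L → limiting reagent.
n(R) = (2/1) × 4.833 = 9.666 mol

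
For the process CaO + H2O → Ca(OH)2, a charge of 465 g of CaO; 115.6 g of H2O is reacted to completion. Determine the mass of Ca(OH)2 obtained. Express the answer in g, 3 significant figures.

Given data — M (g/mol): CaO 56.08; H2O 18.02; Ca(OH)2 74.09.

n(CaO) = 465.0 / 56.08 = 8.292 mol
n(H2O) = 115.6 / 18.02 = 6.415 mol
n/ν for CaO = 8.292/1 = 8.292
n/ν for H2O = 6.415/1 = 6.415
Smallest n/ν is H2O → limiting reagent.
n(Ca(OH)2) = (1/1) × 6.415 = 6.415 mol
mass = 6.415 × 74.09 = 475.3 g

475 g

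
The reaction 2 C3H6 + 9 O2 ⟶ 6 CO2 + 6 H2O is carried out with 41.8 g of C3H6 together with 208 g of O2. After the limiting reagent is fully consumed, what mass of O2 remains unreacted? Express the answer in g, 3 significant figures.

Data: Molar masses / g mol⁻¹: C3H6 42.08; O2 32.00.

n(C3H6) = 41.80 / 42.08 = 0.9933 mol
n(O2) = 208.0 / 32.00 = 6.500 mol
n/ν for C3H6 = 0.9933/2 = 0.4967
n/ν for O2 = 6.500/9 = 0.7222
Smallest n/ν is C3H6 → limiting reagent.
O2 consumed = (9/2) × 0.9933 = 4.470 mol
O2 remaining = 6.500 − 4.470 = 2.030 mol
mass = 2.030 × 32.00 = 64.96 g

65.0 g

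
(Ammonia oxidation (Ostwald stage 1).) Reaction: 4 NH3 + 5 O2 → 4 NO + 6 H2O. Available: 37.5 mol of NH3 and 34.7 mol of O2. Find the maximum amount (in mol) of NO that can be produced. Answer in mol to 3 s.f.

27.8 mol

n(NH3) = 37.50 mol
n(O2) = 34.70 mol
n/ν for NH3 = 37.50/4 = 9.375
n/ν for O2 = 34.70/5 = 6.940
Smallest n/ν is O2 → limiting reagent.
n(NO) = (4/5) × 34.70 = 27.76 mol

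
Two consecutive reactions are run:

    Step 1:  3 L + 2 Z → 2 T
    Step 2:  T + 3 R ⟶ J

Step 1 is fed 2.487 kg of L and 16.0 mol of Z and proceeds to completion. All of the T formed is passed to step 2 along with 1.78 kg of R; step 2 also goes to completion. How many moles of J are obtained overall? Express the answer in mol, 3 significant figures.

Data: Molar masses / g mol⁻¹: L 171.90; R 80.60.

7.36 mol

Step 1:
n(L) = 2.487×1000 / 171.90 = 14.47 mol
n(Z) = 16.00 mol
n/ν for L = 14.47/3 = 4.823
n/ν for Z = 16.00/2 = 8.000
Smallest n/ν is L → limiting reagent.
n(T) produced = (2/3) × 14.47 = 9.647 mol
Step 2:
n(T) available = 9.647 mol
n(R) = 1.780×1000 / 80.60 = 22.08 mol
n/ν for T = 9.647/1 = 9.647
n/ν for R = 22.08/3 = 7.360
Smallest n/ν is R → limiting reagent.
n(J) = (1/3) × 22.08 = 7.360 mol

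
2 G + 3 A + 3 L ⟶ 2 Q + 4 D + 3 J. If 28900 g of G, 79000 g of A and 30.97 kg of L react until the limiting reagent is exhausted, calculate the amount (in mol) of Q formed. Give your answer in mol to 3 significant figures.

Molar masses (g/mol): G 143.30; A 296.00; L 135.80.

152 mol

n(G) = 28900 / 143.30 = 201.7 mol
n(A) = 79000 / 296.00 = 266.9 mol
n(L) = 30.97×1000 / 135.80 = 228.1 mol
n/ν for G = 201.7/2 = 100.9
n/ν for A = 266.9/3 = 88.97
n/ν for L = 228.1/3 = 76.03
Smallest n/ν is L → limiting reagent.
n(Q) = (2/3) × 228.1 = 152.1 mol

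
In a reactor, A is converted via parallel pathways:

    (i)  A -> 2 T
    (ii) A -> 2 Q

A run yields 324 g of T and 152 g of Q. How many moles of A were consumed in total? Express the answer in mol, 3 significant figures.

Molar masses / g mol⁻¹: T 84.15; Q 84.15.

n(T) = 324 / 84.15 = 3.850 mol
n(Q) = 152 / 84.15 = 1.806 mol
n(A) via (i) = (1/2)×3.850 = 1.925 mol
n(A) via (ii) = (1/2)×1.806 = 0.9030 mol
total n(A) = 1.925 + 0.9030 = 2.828 mol

2.83 mol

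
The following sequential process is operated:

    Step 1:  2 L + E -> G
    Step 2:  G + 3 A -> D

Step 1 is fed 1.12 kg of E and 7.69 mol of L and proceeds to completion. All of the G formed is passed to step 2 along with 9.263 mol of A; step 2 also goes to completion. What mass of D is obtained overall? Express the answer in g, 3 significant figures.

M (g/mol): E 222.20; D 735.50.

Step 1:
n(E) = 1.120×1000 / 222.20 = 5.041 mol
n(L) = 7.690 mol
n/ν for E = 5.041/1 = 5.041
n/ν for L = 7.690/2 = 3.845
Smallest n/ν is L → limiting reagent.
n(G) produced = (1/2) × 7.690 = 3.845 mol
Step 2:
n(G) available = 3.845 mol
n(A) = 9.263 mol
n/ν for G = 3.845/1 = 3.845
n/ν for A = 9.263/3 = 3.088
Smallest n/ν is A → limiting reagent.
n(D) = (1/3) × 9.263 = 3.088 mol
mass = 3.088 × 735.50 = 2271 g

2270 g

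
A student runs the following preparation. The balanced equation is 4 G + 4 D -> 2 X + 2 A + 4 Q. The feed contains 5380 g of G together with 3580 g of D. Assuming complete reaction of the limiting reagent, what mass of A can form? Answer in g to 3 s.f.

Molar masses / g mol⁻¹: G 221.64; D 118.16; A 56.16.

682 g

n(G) = 5380 / 221.64 = 24.27 mol
n(D) = 3580 / 118.16 = 30.30 mol
n/ν → G: 6.068, D: 7.575; G is limiting.
n(A) = (2/4) × 24.27 = 12.14 mol
mass = 12.14 × 56.16 = 681.8 g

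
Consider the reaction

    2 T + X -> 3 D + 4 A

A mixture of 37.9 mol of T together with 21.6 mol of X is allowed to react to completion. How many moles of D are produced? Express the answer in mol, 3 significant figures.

56.9 mol

n(T) = 37.90 mol
n(X) = 21.60 mol
n/ν for T = 37.90/2 = 18.95
n/ν for X = 21.60/1 = 21.60
Smallest n/ν is T → limiting reagent.
n(D) = (3/2) × 37.90 = 56.85 mol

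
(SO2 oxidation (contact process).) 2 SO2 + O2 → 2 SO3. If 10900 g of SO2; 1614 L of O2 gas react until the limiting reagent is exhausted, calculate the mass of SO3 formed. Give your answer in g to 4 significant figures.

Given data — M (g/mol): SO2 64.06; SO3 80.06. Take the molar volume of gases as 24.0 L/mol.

10770 g

n(SO2) = 10900 / 64.06 = 170.2 mol
n(O2) = 1614 / 24.0 = 67.25 mol
n/ν for SO2 = 170.2/2 = 85.10
n/ν for O2 = 67.25/1 = 67.25
Smallest n/ν is O2 → limiting reagent.
n(SO3) = (2/1) × 67.25 = 134.5 mol
mass = 134.5 × 80.06 = 10770 g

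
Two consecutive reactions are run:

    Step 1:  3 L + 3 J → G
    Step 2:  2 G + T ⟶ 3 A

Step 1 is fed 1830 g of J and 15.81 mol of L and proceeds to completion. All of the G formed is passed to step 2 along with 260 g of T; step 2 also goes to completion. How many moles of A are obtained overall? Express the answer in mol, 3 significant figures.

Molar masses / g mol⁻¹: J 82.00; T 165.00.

4.73 mol

Step 1:
n(J) = 1830 / 82.00 = 22.32 mol
n(L) = 15.81 mol
n/ν for J = 22.32/3 = 7.440
n/ν for L = 15.81/3 = 5.270
Smallest n/ν is L → limiting reagent.
n(G) produced = (1/3) × 15.81 = 5.270 mol
Step 2:
n(G) available = 5.270 mol
n(T) = 260.0 / 165.00 = 1.576 mol
n/ν for G = 5.270/2 = 2.635
n/ν for T = 1.576/1 = 1.576
Smallest n/ν is T → limiting reagent.
n(A) = (3/1) × 1.576 = 4.728 mol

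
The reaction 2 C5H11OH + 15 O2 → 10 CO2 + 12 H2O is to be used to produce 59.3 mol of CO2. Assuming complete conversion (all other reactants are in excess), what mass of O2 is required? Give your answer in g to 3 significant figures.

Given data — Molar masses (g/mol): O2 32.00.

n(CO2) = 59.30 mol
n(O2) = (15/10) × 59.30 = 88.95 mol
mass = 88.95 × 32.00 = 2846 g

2850 g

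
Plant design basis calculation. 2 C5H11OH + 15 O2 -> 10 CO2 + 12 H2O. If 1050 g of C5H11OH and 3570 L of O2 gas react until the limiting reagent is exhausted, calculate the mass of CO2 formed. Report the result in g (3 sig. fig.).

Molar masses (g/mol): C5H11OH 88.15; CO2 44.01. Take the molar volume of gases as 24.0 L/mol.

n(C5H11OH) = 1050 / 88.15 = 11.91 mol
n(O2) = 3570 / 24.0 = 148.8 mol
n/ν → C5H11OH: 5.955, O2: 9.920; C5H11OH is limiting.
n(CO2) = (10/2) × 11.91 = 59.55 mol
mass = 59.55 × 44.01 = 2621 g

2620 g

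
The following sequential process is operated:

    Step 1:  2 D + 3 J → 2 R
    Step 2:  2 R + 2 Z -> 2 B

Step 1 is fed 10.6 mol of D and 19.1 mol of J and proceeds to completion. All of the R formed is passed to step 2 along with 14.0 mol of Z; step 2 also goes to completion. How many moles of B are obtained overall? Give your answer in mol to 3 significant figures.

Step 1:
n(D) = 10.60 mol
n(J) = 19.10 mol
n/ν → D: 5.300, J: 6.367; D is limiting.
n(R) produced = (2/2) × 10.60 = 10.60 mol
Step 2:
n(R) available = 10.60 mol
n(Z) = 14.00 mol
n/ν → R: 5.300, Z: 7.000; R is limiting.
n(B) = (2/2) × 10.60 = 10.60 mol

10.6 mol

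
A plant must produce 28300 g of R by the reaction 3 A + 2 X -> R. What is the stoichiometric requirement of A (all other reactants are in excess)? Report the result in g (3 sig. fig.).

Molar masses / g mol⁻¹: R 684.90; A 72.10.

n(R) = 28300 / 684.90 = 41.32 mol
n(A) = (3/1) × 41.32 = 124.0 mol
mass = 124.0 × 72.10 = 8940 g

8940 g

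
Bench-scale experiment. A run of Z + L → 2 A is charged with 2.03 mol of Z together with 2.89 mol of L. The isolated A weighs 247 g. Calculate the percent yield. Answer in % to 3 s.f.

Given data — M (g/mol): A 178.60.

n(Z) = 2.030 mol
n(L) = 2.890 mol
n/ν → Z: 2.030, L: 2.890; Z is limiting.
theoretical n(A) = (2/1) × 2.030 = 4.060 mol → 725.1 g
% yield = 247 / 725.1 × 100 = 34.06 %

34.1 %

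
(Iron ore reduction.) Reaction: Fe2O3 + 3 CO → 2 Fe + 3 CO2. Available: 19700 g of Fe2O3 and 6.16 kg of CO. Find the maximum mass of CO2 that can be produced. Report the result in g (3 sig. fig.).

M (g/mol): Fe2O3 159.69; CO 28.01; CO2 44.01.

n(Fe2O3) = 19700 / 159.69 = 123.4 mol
n(CO) = 6.160×1000 / 28.01 = 219.9 mol
n/ν for Fe2O3 = 123.4/1 = 123.4
n/ν for CO = 219.9/3 = 73.30
Smallest n/ν is CO → limiting reagent.
n(CO2) = (3/3) × 219.9 = 219.9 mol
mass = 219.9 × 44.01 = 9678 g

9680 g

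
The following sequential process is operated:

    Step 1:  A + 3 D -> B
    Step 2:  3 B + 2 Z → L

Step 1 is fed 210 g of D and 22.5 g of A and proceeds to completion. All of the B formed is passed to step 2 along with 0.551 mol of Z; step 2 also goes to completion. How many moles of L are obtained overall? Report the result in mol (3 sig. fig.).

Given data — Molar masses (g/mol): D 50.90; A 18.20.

0.276 mol

Step 1:
n(D) = 210.0 / 50.90 = 4.126 mol
n(A) = 22.50 / 18.20 = 1.236 mol
n/ν for D = 4.126/3 = 1.375
n/ν for A = 1.236/1 = 1.236
Smallest n/ν is A → limiting reagent.
n(B) produced = (1/1) × 1.236 = 1.236 mol
Step 2:
n(B) available = 1.236 mol
n(Z) = 0.5510 mol
n/ν for B = 1.236/3 = 0.4120
n/ν for Z = 0.5510/2 = 0.2755
Smallest n/ν is Z → limiting reagent.
n(L) = (1/2) × 0.5510 = 0.2755 mol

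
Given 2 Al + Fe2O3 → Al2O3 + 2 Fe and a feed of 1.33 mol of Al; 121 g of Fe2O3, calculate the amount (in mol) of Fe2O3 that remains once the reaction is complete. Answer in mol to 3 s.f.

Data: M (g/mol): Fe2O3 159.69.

n(Al) = 1.330 mol
n(Fe2O3) = 121.0 / 159.69 = 0.7577 mol
n/ν for Al = 1.330/2 = 0.6650
n/ν for Fe2O3 = 0.7577/1 = 0.7577
Smallest n/ν is Al → limiting reagent.
Fe2O3 consumed = (1/2) × 1.330 = 0.6650 mol
Fe2O3 remaining = 0.7577 − 0.6650 = 0.09270 mol

0.0927 mol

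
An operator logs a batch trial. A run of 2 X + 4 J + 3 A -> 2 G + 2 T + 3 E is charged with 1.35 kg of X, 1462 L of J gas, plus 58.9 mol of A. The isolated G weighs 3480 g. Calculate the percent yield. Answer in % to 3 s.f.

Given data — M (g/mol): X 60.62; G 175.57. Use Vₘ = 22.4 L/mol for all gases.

89.0 %

n(X) = 1.350×1000 / 60.62 = 22.27 mol
n(J) = 1462 / 22.4 = 65.27 mol
n(A) = 58.90 mol
n/ν → X: 11.14, J: 16.32, A: 19.63; X is limiting.
theoretical n(G) = (2/2) × 22.27 = 22.27 mol → 3910 g
% yield = 3480 / 3910 × 100 = 89.00 %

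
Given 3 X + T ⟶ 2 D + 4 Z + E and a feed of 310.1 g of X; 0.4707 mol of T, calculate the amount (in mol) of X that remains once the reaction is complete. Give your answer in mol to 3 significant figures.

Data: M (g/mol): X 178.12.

n(X) = 310.1 / 178.12 = 1.741 mol
n(T) = 0.4707 mol
n/ν → X: 0.5803, T: 0.4707; T is limiting.
X consumed = (3/1) × 0.4707 = 1.412 mol
X remaining = 1.741 − 1.412 = 0.3290 mol

0.329 mol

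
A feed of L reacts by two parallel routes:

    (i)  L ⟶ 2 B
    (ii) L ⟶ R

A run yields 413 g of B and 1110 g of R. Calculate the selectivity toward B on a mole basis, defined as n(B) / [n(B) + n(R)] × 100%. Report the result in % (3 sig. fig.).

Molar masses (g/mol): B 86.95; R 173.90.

n(B) = 413 / 86.95 = 4.750 mol
n(R) = 1110 / 173.90 = 6.383 mol
selectivity = 4.750/(4.750+6.383) × 100 = 42.67 %

42.7 %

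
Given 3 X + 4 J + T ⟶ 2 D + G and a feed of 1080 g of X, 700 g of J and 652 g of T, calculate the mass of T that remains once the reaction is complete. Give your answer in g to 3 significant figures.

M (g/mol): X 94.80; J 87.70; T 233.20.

187 g

n(X) = 1080 / 94.80 = 11.39 mol
n(J) = 700.0 / 87.70 = 7.982 mol
n(T) = 652.0 / 233.20 = 2.796 mol
n/ν → X: 3.797, J: 1.996, T: 2.796; J is limiting.
T consumed = (1/4) × 7.982 = 1.996 mol
T remaining = 2.796 − 1.996 = 0.8000 mol
mass = 0.8000 × 233.20 = 186.6 g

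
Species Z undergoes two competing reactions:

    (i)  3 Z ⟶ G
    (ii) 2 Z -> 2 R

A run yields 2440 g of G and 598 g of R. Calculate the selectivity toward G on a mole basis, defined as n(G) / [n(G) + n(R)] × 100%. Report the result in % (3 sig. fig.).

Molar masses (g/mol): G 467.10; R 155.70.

57.6 %

n(G) = 2440 / 467.10 = 5.224 mol
n(R) = 598 / 155.70 = 3.841 mol
selectivity = 5.224/(5.224+3.841) × 100 = 57.63 %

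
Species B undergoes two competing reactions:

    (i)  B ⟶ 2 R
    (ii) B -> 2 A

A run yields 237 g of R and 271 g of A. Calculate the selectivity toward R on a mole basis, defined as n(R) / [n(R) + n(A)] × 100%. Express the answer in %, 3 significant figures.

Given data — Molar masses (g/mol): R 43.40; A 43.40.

46.7 %

n(R) = 237 / 43.40 = 5.461 mol
n(A) = 271 / 43.40 = 6.244 mol
selectivity = 5.461/(5.461+6.244) × 100 = 46.66 %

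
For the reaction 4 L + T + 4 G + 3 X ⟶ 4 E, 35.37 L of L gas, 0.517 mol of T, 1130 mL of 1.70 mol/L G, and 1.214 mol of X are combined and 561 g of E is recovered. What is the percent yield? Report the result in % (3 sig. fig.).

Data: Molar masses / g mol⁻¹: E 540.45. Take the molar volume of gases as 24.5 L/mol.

71.9 %

n(L) = 35.37 / 24.5 = 1.444 mol
n(T) = 0.5170 mol
n(G) = 1.70 × 1130/1000 = 1.921 mol
n(X) = 1.214 mol
n/ν for L = 1.444/4 = 0.3610
n/ν for T = 0.5170/1 = 0.5170
n/ν for G = 1.921/4 = 0.4803
n/ν for X = 1.214/3 = 0.4047
Smallest n/ν is L → limiting reagent.
theoretical n(E) = (4/4) × 1.444 = 1.444 mol → 780.4 g
% yield = 561 / 780.4 × 100 = 71.89 %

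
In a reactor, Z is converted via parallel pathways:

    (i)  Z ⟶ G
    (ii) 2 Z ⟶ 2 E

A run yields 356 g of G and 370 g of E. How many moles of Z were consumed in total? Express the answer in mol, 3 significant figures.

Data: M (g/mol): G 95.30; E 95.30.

7.62 mol

n(G) = 356 / 95.30 = 3.736 mol
n(E) = 370 / 95.30 = 3.882 mol
n(Z) via (i) = (1/1)×3.736 = 3.736 mol
n(Z) via (ii) = (2/2)×3.882 = 3.882 mol
total n(Z) = 3.736 + 3.882 = 7.618 mol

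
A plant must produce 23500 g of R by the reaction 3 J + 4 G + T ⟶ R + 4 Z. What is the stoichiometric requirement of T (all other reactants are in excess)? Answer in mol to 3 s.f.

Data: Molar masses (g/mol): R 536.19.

n(R) = 23500 / 536.19 = 43.83 mol
n(T) = (1/1) × 43.83 = 43.83 mol

43.8 mol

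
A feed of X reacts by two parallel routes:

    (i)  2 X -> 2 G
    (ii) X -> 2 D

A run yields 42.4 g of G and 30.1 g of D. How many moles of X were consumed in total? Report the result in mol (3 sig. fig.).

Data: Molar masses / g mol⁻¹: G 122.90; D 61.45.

n(G) = 42.4 / 122.90 = 0.3450 mol
n(D) = 30.1 / 61.45 = 0.4898 mol
n(X) via (i) = (2/2)×0.3450 = 0.3450 mol
n(X) via (ii) = (1/2)×0.4898 = 0.2449 mol
total n(X) = 0.3450 + 0.2449 = 0.5899 mol

0.590 mol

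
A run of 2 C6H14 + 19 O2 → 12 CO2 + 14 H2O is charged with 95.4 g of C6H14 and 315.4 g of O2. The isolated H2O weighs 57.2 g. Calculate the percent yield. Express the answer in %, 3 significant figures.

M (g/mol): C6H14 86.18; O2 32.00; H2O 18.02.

43.7 %

n(C6H14) = 95.40 / 86.18 = 1.107 mol
n(O2) = 315.4 / 32.00 = 9.856 mol
n/ν for C6H14 = 1.107/2 = 0.5535
n/ν for O2 = 9.856/19 = 0.5187
Smallest n/ν is O2 → limiting reagent.
theoretical n(H2O) = (14/19) × 9.856 = 7.262 mol → 130.9 g
% yield = 57.2 / 130.9 × 100 = 43.70 %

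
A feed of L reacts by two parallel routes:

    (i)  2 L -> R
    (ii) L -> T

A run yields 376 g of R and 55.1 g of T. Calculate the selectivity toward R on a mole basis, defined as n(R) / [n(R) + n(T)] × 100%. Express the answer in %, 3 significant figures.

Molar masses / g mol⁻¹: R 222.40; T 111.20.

77.3 %

n(R) = 376 / 222.40 = 1.691 mol
n(T) = 55.1 / 111.20 = 0.4955 mol
selectivity = 1.691/(1.691+0.4955) × 100 = 77.34 %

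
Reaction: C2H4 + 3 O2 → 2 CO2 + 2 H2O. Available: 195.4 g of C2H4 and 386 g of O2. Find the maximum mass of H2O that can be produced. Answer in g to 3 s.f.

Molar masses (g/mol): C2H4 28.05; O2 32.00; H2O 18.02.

n(C2H4) = 195.4 / 28.05 = 6.966 mol
n(O2) = 386.0 / 32.00 = 12.06 mol
n/ν → C2H4: 6.966, O2: 4.020; O2 is limiting.
n(H2O) = (2/3) × 12.06 = 8.040 mol
mass = 8.040 × 18.02 = 144.9 g

145 g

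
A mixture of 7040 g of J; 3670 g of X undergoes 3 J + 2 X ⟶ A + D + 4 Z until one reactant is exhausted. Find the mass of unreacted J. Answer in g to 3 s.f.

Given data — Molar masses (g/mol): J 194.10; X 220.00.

2180 g

n(J) = 7040 / 194.10 = 36.27 mol
n(X) = 3670 / 220.00 = 16.68 mol
n/ν for J = 36.27/3 = 12.09
n/ν for X = 16.68/2 = 8.340
Smallest n/ν is X → limiting reagent.
J consumed = (3/2) × 16.68 = 25.02 mol
J remaining = 36.27 − 25.02 = 11.25 mol
mass = 11.25 × 194.10 = 2184 g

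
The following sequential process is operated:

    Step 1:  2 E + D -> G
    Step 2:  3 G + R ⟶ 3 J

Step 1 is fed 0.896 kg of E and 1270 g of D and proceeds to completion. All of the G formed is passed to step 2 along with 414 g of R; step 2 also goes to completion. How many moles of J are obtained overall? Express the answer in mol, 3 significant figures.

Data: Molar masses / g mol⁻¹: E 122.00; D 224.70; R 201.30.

3.67 mol

Step 1:
n(E) = 0.8960×1000 / 122.00 = 7.344 mol
n(D) = 1270 / 224.70 = 5.652 mol
n/ν for E = 7.344/2 = 3.672
n/ν for D = 5.652/1 = 5.652
Smallest n/ν is E → limiting reagent.
n(G) produced = (1/2) × 7.344 = 3.672 mol
Step 2:
n(G) available = 3.672 mol
n(R) = 414.0 / 201.30 = 2.057 mol
n/ν for G = 3.672/3 = 1.224
n/ν for R = 2.057/1 = 2.057
Smallest n/ν is G → limiting reagent.
n(J) = (3/3) × 3.672 = 3.672 mol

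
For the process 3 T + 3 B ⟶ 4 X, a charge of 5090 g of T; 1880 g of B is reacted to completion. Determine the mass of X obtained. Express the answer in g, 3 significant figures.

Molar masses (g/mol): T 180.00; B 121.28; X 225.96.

4670 g

n(T) = 5090 / 180.00 = 28.28 mol
n(B) = 1880 / 121.28 = 15.50 mol
n/ν for T = 28.28/3 = 9.427
n/ν for B = 15.50/3 = 5.167
Smallest n/ν is B → limiting reagent.
n(X) = (4/3) × 15.50 = 20.67 mol
mass = 20.67 × 225.96 = 4671 g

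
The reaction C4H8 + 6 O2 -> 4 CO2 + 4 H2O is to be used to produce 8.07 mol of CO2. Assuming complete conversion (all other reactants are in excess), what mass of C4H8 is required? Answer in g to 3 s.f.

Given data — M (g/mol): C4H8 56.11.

n(CO2) = 8.070 mol
n(C4H8) = (1/4) × 8.070 = 2.018 mol
mass = 2.018 × 56.11 = 113.2 g

113 g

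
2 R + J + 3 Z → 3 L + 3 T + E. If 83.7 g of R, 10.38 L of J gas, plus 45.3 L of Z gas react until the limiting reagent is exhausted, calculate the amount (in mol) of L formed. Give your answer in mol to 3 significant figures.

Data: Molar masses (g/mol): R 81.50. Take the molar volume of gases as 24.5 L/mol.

n(R) = 83.70 / 81.50 = 1.027 mol
n(J) = 10.38 / 24.5 = 0.4237 mol
n(Z) = 45.30 / 24.5 = 1.849 mol
n/ν for R = 1.027/2 = 0.5135
n/ν for J = 0.4237/1 = 0.4237
n/ν for Z = 1.849/3 = 0.6163
Smallest n/ν is J → limiting reagent.
n(L) = (3/1) × 0.4237 = 1.271 mol

1.27 mol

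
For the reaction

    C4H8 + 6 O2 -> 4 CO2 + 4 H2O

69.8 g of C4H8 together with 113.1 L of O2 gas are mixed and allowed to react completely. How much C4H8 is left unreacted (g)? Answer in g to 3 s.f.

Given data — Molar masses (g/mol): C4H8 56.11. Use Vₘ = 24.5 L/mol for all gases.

n(C4H8) = 69.80 / 56.11 = 1.244 mol
n(O2) = 113.1 / 24.5 = 4.616 mol
n/ν for C4H8 = 1.244/1 = 1.244
n/ν for O2 = 4.616/6 = 0.7693
Smallest n/ν is O2 → limiting reagent.
C4H8 consumed = (1/6) × 4.616 = 0.7693 mol
C4H8 remaining = 1.244 − 0.7693 = 0.4747 mol
mass = 0.4747 × 56.11 = 26.64 g

26.6 g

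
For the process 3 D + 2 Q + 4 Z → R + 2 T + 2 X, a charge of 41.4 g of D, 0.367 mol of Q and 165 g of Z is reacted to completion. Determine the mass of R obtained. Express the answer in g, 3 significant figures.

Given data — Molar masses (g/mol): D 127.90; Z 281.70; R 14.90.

1.61 g

n(D) = 41.40 / 127.90 = 0.3237 mol
n(Q) = 0.3670 mol
n(Z) = 165.0 / 281.70 = 0.5857 mol
n/ν for D = 0.3237/3 = 0.1079
n/ν for Q = 0.3670/2 = 0.1835
n/ν for Z = 0.5857/4 = 0.1464
Smallest n/ν is D → limiting reagent.
n(R) = (1/3) × 0.3237 = 0.1079 mol
mass = 0.1079 × 14.90 = 1.608 g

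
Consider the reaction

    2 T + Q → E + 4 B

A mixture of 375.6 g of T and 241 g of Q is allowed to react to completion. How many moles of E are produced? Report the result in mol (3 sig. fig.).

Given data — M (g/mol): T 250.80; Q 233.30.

0.749 mol

n(T) = 375.6 / 250.80 = 1.498 mol
n(Q) = 241.0 / 233.30 = 1.033 mol
n/ν → T: 0.7490, Q: 1.033; T is limiting.
n(E) = (1/2) × 1.498 = 0.7490 mol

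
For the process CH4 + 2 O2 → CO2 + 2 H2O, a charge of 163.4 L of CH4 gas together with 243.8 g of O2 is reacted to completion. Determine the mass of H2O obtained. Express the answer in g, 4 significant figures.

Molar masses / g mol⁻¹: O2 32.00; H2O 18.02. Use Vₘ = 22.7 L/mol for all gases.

n(CH4) = 163.4 / 22.7 = 7.198 mol
n(O2) = 243.8 / 32.00 = 7.619 mol
n/ν for CH4 = 7.198/1 = 7.198
n/ν for O2 = 7.619/2 = 3.810
Smallest n/ν is O2 → limiting reagent.
n(H2O) = (2/2) × 7.619 = 7.619 mol
mass = 7.619 × 18.02 = 137.3 g

137.3 g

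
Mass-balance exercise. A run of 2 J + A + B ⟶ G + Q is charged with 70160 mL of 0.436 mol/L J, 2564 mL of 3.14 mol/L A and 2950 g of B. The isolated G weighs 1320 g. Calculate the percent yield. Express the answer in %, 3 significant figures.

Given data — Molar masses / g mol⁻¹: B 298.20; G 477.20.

n(J) = 0.436 × 70160/1000 = 30.59 mol
n(A) = 3.14 × 2564/1000 = 8.051 mol
n(B) = 2950 / 298.20 = 9.893 mol
n/ν → J: 15.30, A: 8.051, B: 9.893; A is limiting.
theoretical n(G) = (1/1) × 8.051 = 8.051 mol → 3842 g
% yield = 1320 / 3842 × 100 = 34.36 %

34.4 %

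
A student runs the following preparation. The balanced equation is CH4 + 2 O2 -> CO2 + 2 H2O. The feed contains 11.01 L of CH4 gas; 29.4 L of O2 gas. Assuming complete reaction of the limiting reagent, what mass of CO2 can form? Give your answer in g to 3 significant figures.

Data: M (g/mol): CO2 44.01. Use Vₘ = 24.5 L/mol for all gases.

19.8 g

n(CH4) = 11.01 / 24.5 = 0.4494 mol
n(O2) = 29.40 / 24.5 = 1.200 mol
n/ν for CH4 = 0.4494/1 = 0.4494
n/ν for O2 = 1.200/2 = 0.6000
Smallest n/ν is CH4 → limiting reagent.
n(CO2) = (1/1) × 0.4494 = 0.4494 mol
mass = 0.4494 × 44.01 = 19.78 g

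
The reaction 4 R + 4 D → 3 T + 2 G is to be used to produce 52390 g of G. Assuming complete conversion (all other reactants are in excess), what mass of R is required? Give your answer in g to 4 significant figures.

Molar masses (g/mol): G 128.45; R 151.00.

123200 g

n(G) = 52390 / 128.45 = 407.9 mol
n(R) = (4/2) × 407.9 = 815.8 mol
mass = 815.8 × 151.00 = 123200 g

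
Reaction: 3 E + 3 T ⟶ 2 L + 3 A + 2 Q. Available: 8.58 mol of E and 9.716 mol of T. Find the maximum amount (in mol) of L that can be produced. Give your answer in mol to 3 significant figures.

n(E) = 8.580 mol
n(T) = 9.716 mol
n/ν for E = 8.580/3 = 2.860
n/ν for T = 9.716/3 = 3.239
Smallest n/ν is E → limiting reagent.
n(L) = (2/3) × 8.580 = 5.720 mol

5.72 mol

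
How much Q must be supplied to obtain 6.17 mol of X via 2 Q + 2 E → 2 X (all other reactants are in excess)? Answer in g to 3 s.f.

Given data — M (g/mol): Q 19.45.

n(X) = 6.170 mol
n(Q) = (2/2) × 6.170 = 6.170 mol
mass = 6.170 × 19.45 = 120.0 g

120 g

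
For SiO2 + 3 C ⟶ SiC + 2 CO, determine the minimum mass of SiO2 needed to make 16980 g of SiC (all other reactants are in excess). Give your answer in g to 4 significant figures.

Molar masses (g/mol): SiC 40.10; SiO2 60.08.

n(SiC) = 16980 / 40.10 = 423.4 mol
n(SiO2) = (1/1) × 423.4 = 423.4 mol
mass = 423.4 × 60.08 = 25440 g

25440 g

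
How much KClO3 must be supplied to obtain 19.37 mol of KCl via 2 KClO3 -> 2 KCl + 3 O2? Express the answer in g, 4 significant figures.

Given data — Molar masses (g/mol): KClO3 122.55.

n(KCl) = 19.37 mol
n(KClO3) = (2/2) × 19.37 = 19.37 mol
mass = 19.37 × 122.55 = 2374 g

2374 g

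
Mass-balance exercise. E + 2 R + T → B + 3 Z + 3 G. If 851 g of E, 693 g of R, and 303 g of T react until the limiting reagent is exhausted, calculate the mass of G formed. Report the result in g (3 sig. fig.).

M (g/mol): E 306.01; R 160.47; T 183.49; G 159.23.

n(E) = 851.0 / 306.01 = 2.781 mol
n(R) = 693.0 / 160.47 = 4.319 mol
n(T) = 303.0 / 183.49 = 1.651 mol
n/ν for E = 2.781/1 = 2.781
n/ν for R = 4.319/2 = 2.160
n/ν for T = 1.651/1 = 1.651
Smallest n/ν is T → limiting reagent.
n(G) = (3/1) × 1.651 = 4.953 mol
mass = 4.953 × 159.23 = 788.7 g

789 g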